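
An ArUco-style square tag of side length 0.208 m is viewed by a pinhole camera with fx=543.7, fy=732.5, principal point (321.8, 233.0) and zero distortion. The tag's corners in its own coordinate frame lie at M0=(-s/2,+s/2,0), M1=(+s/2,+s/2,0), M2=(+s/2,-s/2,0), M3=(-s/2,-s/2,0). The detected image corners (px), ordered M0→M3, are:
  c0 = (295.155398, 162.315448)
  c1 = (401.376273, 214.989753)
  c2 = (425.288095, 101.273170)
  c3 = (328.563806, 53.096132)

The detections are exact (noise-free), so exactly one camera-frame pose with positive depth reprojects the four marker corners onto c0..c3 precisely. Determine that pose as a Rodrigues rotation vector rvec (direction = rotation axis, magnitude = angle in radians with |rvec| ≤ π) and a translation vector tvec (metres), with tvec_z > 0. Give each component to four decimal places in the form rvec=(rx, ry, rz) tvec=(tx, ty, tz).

rvec=(-0.4814, -0.0945, 0.3428) tvec=(0.0800, -0.1468, 1.0476)

Intrinsics K: fx=543.7, fy=732.5, cx=321.8, cy=233.0
Marker side s = 0.208 m; corners in marker frame (Z=0):
  M0 = (-0.1040, +0.1040, 0)
  M1 = (+0.1040, +0.1040, 0)
  M2 = (+0.1040, -0.1040, 0)
  M3 = (-0.1040, -0.1040, 0)
Detected image corners:
  c0 = (295.155398, 162.315448) px
  c1 = (401.376273, 214.989753) px
  c2 = (425.288095, 101.273170) px
  c3 = (328.563806, 53.096132) px
Planar DLT: solve 8×8 A·h = b for H (H[2,2]=1):
  H  [+489.86432 -300.04625 +363.30767]
  H  [+243.05622 +476.42630 +130.34677]
  H  [+0.00849 -0.44754 +1.00000]
B = K⁻¹H; ‖b₁‖=0.954532, ‖b₂‖=0.954532; λ = 2/(‖b₁‖+‖b₂‖) = 1.047633, sign → tz>0 ⇒ λ=+1.047633
r₁ = λ·B[:,0] = (+0.93864,+0.34479,+0.00889); r₂ = λ·B[:,1] = (-0.30064,+0.83053,-0.46886)
r₃ = r₁×r₂ = (-0.16905,+0.43742,+0.88323); SVD([r₁ r₂ r₃]) → R = UVᵀ:
  R  [+0.93864 -0.30064 -0.16905]
  R  [+0.34479 +0.83053 +0.43742]
  R  [+0.00889 -0.46886 +0.88323]
t = (+0.07998, -0.14682, +1.04763) m
tr R = 2.652395; θ = arccos((tr R − 1)/2) = 0.598472 rad = 34.290°
axis k = ((R−Rᵀ)₃₂, (R−Rᵀ)₁₃, (R−Rᵀ)₂₁) / (2 sinθ) = (-0.804322, -0.157921, +0.572824)
rvec = θ·k = (-0.481364, -0.094511, +0.342819)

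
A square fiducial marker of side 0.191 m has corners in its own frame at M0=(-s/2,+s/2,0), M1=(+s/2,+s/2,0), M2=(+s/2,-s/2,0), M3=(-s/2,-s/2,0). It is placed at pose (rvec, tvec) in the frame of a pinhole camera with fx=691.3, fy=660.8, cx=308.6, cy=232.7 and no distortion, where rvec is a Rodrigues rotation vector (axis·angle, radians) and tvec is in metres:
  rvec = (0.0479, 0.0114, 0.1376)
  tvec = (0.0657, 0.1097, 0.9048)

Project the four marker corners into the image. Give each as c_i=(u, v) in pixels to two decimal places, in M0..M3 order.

c0=(276.73, 371.41) c1=(420.61, 390.73) c2=(441.85, 253.52) c3=(296.46, 234.23)

Intrinsics K: fx=691.3, fy=660.8, cx=308.6, cy=232.7
Marker side s = 0.191 m; corners in marker frame (Z=0):
  M0 = (-0.0955, +0.0955, 0)
  M1 = (+0.0955, +0.0955, 0)
  M2 = (+0.0955, -0.0955, 0)
  M3 = (-0.0955, -0.0955, 0)
rvec = (0.0479, 0.0114, 0.1376), |rvec| = θ = 0.14614 rad = 8.373°
Rodrigues: sinθ=0.14562, 1−cosθ=0.01066; R = I + sinθ·[k]× + (1−cosθ)·[k]×²:
    [+0.99049 -0.13684 +0.01465]
    [+0.13738 +0.98940 -0.04695]
    [-0.00807 +0.04851 +0.99879]
t = (0.0657, 0.1097, 0.9048) m
M0: Pc = R·M0+t = (-0.04196, +0.19107, +0.91020); u = 691.3·(-0.04196)/0.91020 + 308.6 = 276.7318, v = 660.8·(+0.19107)/0.91020 + 232.7 = 371.4138
M1: Pc = R·M1+t = (+0.14722, +0.21731, +0.90866); u = 691.3·(+0.14722)/0.90866 + 308.6 = 420.6058, v = 660.8·(+0.21731)/0.90866 + 232.7 = 390.7315
M2: Pc = R·M2+t = (+0.17336, +0.02833, +0.89940); u = 691.3·(+0.17336)/0.89940 + 308.6 = 441.8486, v = 660.8·(+0.02833)/0.89940 + 232.7 = 253.5159
M3: Pc = R·M3+t = (-0.01582, +0.00209, +0.90094); u = 691.3·(-0.01582)/0.90094 + 308.6 = 296.4586, v = 660.8·(+0.00209)/0.90094 + 232.7 = 234.2342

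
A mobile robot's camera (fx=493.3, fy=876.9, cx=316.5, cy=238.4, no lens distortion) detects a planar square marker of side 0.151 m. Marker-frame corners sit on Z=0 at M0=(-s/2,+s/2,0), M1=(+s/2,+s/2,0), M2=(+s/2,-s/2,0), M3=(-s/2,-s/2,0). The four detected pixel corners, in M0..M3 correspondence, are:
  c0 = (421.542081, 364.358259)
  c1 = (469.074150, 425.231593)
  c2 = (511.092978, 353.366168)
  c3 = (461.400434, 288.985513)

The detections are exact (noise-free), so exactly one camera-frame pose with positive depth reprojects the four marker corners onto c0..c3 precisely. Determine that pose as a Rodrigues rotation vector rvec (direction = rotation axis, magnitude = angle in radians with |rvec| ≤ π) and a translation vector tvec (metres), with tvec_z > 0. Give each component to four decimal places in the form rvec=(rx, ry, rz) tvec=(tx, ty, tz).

rvec=(0.4113, 0.0838, 0.6245) tvec=(0.3685, 0.1680, 1.2214)

Intrinsics K: fx=493.3, fy=876.9, cx=316.5, cy=238.4
Marker side s = 0.151 m; corners in marker frame (Z=0):
  M0 = (-0.0755, +0.0755, 0)
  M1 = (+0.0755, +0.0755, 0)
  M2 = (+0.0755, -0.0755, 0)
  M3 = (-0.0755, -0.0755, 0)
Detected image corners:
  c0 = (421.542081, 364.358259) px
  c1 = (469.074150, 425.231593) px
  c2 = (511.092978, 353.366168) px
  c3 = (461.400434, 288.985513) px
Planar DLT: solve 8×8 A·h = b for H (H[2,2]=1):
  H  [+339.43318 -119.16366 +465.34280]
  H  [+428.04573 +604.31341 +358.98186]
  H  [+0.03794 +0.32628 +1.00000]
B = K⁻¹H; ‖b₁‖=0.818721, ‖b₂‖=0.818721; λ = 2/(‖b₁‖+‖b₂‖) = 1.221417, sign → tz>0 ⇒ λ=+1.221417
r₁ = λ·B[:,0] = (+0.81071,+0.58362,+0.04635); r₂ = λ·B[:,1] = (-0.55074,+0.73339,+0.39852)
r₃ = r₁×r₂ = (+0.19859,-0.34861,+0.91599); SVD([r₁ r₂ r₃]) → R = UVᵀ:
  R  [+0.81071 -0.55074 +0.19859]
  R  [+0.58362 +0.73339 -0.34861]
  R  [+0.04635 +0.39852 +0.91599]
t = (+0.36854, +0.16796, +1.22142) m
tr R = 2.460084; θ = arccos((tr R − 1)/2) = 0.752413 rad = 43.110°
axis k = ((R−Rᵀ)₃₂, (R−Rᵀ)₁₃, (R−Rᵀ)₂₁) / (2 sinθ) = (+0.546627, +0.111390, +0.829935)
rvec = θ·k = (+0.411289, +0.083812, +0.624454)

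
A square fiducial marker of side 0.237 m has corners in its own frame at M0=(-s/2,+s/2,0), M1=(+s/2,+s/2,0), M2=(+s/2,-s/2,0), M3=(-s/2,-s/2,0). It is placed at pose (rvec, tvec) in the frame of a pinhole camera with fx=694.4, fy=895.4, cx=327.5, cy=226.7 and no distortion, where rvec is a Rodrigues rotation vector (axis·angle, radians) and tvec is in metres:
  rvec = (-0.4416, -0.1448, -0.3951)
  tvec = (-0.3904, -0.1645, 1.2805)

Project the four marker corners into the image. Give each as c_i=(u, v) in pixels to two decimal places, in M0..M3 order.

Intrinsics K: fx=694.4, fy=895.4, cx=327.5, cy=226.7
Marker side s = 0.237 m; corners in marker frame (Z=0):
  M0 = (-0.1185, +0.1185, 0)
  M1 = (+0.1185, +0.1185, 0)
  M2 = (+0.1185, -0.1185, 0)
  M3 = (-0.1185, -0.1185, 0)
rvec = (-0.4416, -0.1448, -0.3951), |rvec| = θ = 0.60998 rad = 34.950°
Rodrigues: sinθ=0.57286, 1−cosθ=0.18034; R = I + sinθ·[k]× + (1−cosθ)·[k]×²:
    [+0.91418 +0.40204 -0.05142]
    [-0.34006 +0.82982 +0.44245]
    [+0.22055 -0.38699 +0.89532]
t = (-0.3904, -0.1645, 1.2805) m
M0: Pc = R·M0+t = (-0.45109, -0.02587, +1.20851); u = 694.4·(-0.45109)/1.20851 + 327.5 = 68.3078, v = 895.4·(-0.02587)/1.20851 + 226.7 = 207.5328
M1: Pc = R·M1+t = (-0.23443, -0.10646, +1.26078); u = 694.4·(-0.23443)/1.26078 + 327.5 = 198.3837, v = 895.4·(-0.10646)/1.26078 + 226.7 = 151.0901
M2: Pc = R·M2+t = (-0.32971, -0.30313, +1.35249); u = 694.4·(-0.32971)/1.35249 + 327.5 = 158.2185, v = 895.4·(-0.30313)/1.35249 + 226.7 = 26.0167
M3: Pc = R·M3+t = (-0.54637, -0.22254, +1.30022); u = 694.4·(-0.54637)/1.30022 + 327.5 = 35.7034, v = 895.4·(-0.22254)/1.30022 + 226.7 = 73.4498

c0=(68.31, 207.53) c1=(198.38, 151.09) c2=(158.22, 26.02) c3=(35.70, 73.45)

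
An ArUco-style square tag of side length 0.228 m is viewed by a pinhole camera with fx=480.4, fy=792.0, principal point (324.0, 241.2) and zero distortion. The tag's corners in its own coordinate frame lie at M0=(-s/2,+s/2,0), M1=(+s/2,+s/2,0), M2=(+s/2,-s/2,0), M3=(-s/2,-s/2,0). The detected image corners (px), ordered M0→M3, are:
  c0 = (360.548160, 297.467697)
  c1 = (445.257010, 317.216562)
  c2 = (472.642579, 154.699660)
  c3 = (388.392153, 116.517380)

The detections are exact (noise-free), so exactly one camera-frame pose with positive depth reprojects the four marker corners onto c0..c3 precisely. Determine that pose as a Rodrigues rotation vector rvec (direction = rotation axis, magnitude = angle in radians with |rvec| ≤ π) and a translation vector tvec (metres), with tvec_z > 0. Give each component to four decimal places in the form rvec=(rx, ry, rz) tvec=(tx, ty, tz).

rvec=(0.1799, -0.4632, 0.2017) tvec=(0.2011, -0.0229, 1.0201)

Intrinsics K: fx=480.4, fy=792.0, cx=324.0, cy=241.2
Marker side s = 0.228 m; corners in marker frame (Z=0):
  M0 = (-0.1140, +0.1140, 0)
  M1 = (+0.1140, +0.1140, 0)
  M2 = (+0.1140, -0.1140, 0)
  M3 = (-0.1140, -0.1140, 0)
Detected image corners:
  c0 = (360.548160, 297.467697) px
  c1 = (445.257010, 317.216562) px
  c2 = (472.642579, 154.699660) px
  c3 = (388.392153, 116.517380) px
Planar DLT: solve 8×8 A·h = b for H (H[2,2]=1):
  H  [+558.05108 -69.68950 +418.68273]
  H  [+226.13385 +778.44971 +223.42513]
  H  [+0.44998 +0.12329 +1.00000]
B = K⁻¹H; ‖b₁‖=0.980285, ‖b₂‖=0.980285; λ = 2/(‖b₁‖+‖b₂‖) = 1.020112, sign → tz>0 ⇒ λ=+1.020112
r₁ = λ·B[:,0] = (+0.87541,+0.15147,+0.45903); r₂ = λ·B[:,1] = (-0.23281,+0.96436,+0.12577)
r₃ = r₁×r₂ = (-0.42362,-0.21697,+0.87947); SVD([r₁ r₂ r₃]) → R = UVᵀ:
  R  [+0.87541 -0.23281 -0.42362]
  R  [+0.15147 +0.96436 -0.21697]
  R  [+0.45903 +0.12577 +0.87947]
t = (+0.20106, -0.02289, +1.02011) m
tr R = 2.719240; θ = arccos((tr R − 1)/2) = 0.536271 rad = 30.726°
axis k = ((R−Rᵀ)₃₂, (R−Rᵀ)₁₃, (R−Rᵀ)₂₁) / (2 sinθ) = (+0.335403, -0.863765, +0.376053)
rvec = θ·k = (+0.179867, -0.463212, +0.201666)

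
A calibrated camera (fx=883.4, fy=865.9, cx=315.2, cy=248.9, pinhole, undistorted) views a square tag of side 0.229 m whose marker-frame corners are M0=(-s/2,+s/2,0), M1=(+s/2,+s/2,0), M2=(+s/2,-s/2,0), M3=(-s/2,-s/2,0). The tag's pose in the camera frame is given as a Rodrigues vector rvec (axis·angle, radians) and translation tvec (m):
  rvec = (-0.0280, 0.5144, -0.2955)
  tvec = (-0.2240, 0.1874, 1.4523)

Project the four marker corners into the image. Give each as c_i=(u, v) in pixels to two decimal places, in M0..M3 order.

Intrinsics K: fx=883.4, fy=865.9, cx=315.2, cy=248.9
Marker side s = 0.229 m; corners in marker frame (Z=0):
  M0 = (-0.1145, +0.1145, 0)
  M1 = (+0.1145, +0.1145, 0)
  M2 = (+0.1145, -0.1145, 0)
  M3 = (-0.1145, -0.1145, 0)
rvec = (-0.0280, 0.5144, -0.2955), |rvec| = θ = 0.59390 rad = 34.028°
Rodrigues: sinθ=0.55959, 1−cosθ=0.17123; R = I + sinθ·[k]× + (1−cosθ)·[k]×²:
    [+0.82915 +0.27144 +0.48871]
    [-0.28543 +0.95723 -0.04741]
    [-0.48067 -0.10018 +0.87116]
t = (-0.2240, 0.1874, 1.4523) m
M0: Pc = R·M0+t = (-0.28786, +0.32968, +1.49587); u = 883.4·(-0.28786)/1.49587 + 315.2 = 145.2027, v = 865.9·(+0.32968)/1.49587 + 248.9 = 439.7413
M1: Pc = R·M1+t = (-0.09798, +0.26432, +1.38579); u = 883.4·(-0.09798)/1.38579 + 315.2 = 252.7391, v = 865.9·(+0.26432)/1.38579 + 248.9 = 414.0588
M2: Pc = R·M2+t = (-0.16014, +0.04512, +1.40873); u = 883.4·(-0.16014)/1.40873 + 315.2 = 214.7765, v = 865.9·(+0.04512)/1.40873 + 248.9 = 276.6314
M3: Pc = R·M3+t = (-0.35002, +0.11048, +1.51881); u = 883.4·(-0.35002)/1.51881 + 315.2 = 111.6157, v = 865.9·(+0.11048)/1.51881 + 248.9 = 311.8859

c0=(145.20, 439.74) c1=(252.74, 414.06) c2=(214.78, 276.63) c3=(111.62, 311.89)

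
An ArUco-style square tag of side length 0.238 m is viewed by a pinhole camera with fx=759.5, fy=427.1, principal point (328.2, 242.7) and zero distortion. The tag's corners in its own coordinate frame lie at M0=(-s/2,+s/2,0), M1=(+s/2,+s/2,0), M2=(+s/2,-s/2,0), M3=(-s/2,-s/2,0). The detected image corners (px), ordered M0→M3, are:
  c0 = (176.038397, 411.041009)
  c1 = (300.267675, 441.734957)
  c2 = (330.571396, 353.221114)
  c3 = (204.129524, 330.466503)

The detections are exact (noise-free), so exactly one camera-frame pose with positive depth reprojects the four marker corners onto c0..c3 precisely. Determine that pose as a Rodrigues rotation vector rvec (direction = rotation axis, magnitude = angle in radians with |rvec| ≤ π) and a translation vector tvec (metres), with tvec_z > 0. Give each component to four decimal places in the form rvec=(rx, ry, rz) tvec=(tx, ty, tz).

rvec=(-0.0653, 0.4787, 0.1827) tvec=(-0.1228, 0.3923, 1.1906)

Intrinsics K: fx=759.5, fy=427.1, cx=328.2, cy=242.7
Marker side s = 0.238 m; corners in marker frame (Z=0):
  M0 = (-0.1190, +0.1190, 0)
  M1 = (+0.1190, +0.1190, 0)
  M2 = (+0.1190, -0.1190, 0)
  M3 = (-0.1190, -0.1190, 0)
Detected image corners:
  c0 = (176.038397, 411.041009) px
  c1 = (300.267675, 441.734957) px
  c2 = (330.571396, 353.221114) px
  c3 = (204.129524, 330.466503) px
Planar DLT: solve 8×8 A·h = b for H (H[2,2]=1):
  H  [+428.22138 -126.63983 +249.87692]
  H  [-37.29981 +348.10699 +383.41367]
  H  [-0.38935 -0.01653 +1.00000]
B = K⁻¹H; ‖b₁‖=0.839907, ‖b₂‖=0.839907; λ = 2/(‖b₁‖+‖b₂‖) = 1.190607, sign → tz>0 ⇒ λ=+1.190607
r₁ = λ·B[:,0] = (+0.87160,+0.15944,-0.46356); r₂ = λ·B[:,1] = (-0.19002,+0.98158,-0.01968)
r₃ = r₁×r₂ = (+0.45188,+0.10524,+0.88585); SVD([r₁ r₂ r₃]) → R = UVᵀ:
  R  [+0.87160 -0.19002 +0.45188]
  R  [+0.15944 +0.98158 +0.10524]
  R  [-0.46356 -0.01968 +0.88585]
t = (-0.12278, +0.39226, +1.19061) m
tr R = 2.739035; θ = arccos((tr R − 1)/2) = 0.516572 rad = 29.597°
axis k = ((R−Rᵀ)₃₂, (R−Rᵀ)₁₃, (R−Rᵀ)₂₁) / (2 sinθ) = (-0.126453, +0.926744, +0.353773)
rvec = θ·k = (-0.065322, +0.478730, +0.182749)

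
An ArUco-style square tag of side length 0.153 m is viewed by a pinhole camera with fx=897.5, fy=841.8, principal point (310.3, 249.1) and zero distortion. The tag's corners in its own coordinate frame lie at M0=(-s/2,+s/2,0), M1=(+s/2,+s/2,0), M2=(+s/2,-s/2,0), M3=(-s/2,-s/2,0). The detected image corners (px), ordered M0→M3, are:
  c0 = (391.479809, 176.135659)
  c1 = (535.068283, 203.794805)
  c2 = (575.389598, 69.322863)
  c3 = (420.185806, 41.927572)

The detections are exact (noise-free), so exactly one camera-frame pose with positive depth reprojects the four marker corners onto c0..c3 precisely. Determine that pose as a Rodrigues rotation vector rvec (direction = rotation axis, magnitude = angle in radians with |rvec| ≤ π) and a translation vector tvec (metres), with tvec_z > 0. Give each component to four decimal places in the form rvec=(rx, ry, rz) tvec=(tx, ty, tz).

rvec=(0.4455, 0.1487, 0.1858) tvec=(0.1718, -0.1344, 0.9128)

Intrinsics K: fx=897.5, fy=841.8, cx=310.3, cy=249.1
Marker side s = 0.153 m; corners in marker frame (Z=0):
  M0 = (-0.0765, +0.0765, 0)
  M1 = (+0.0765, +0.0765, 0)
  M2 = (+0.0765, -0.0765, 0)
  M3 = (-0.0765, -0.0765, 0)
Detected image corners:
  c0 = (391.479809, 176.135659) px
  c1 = (535.068283, 203.794805) px
  c2 = (575.389598, 69.322863) px
  c3 = (420.185806, 41.927572) px
Planar DLT: solve 8×8 A·h = b for H (H[2,2]=1):
  H  [+921.38077 +6.53384 +479.25592]
  H  [+166.23498 +937.26348 +125.15625]
  H  [-0.11168 +0.48236 +1.00000]
B = K⁻¹H; ‖b₁‖=1.095583, ‖b₂‖=1.095583; λ = 2/(‖b₁‖+‖b₂‖) = 0.912756, sign → tz>0 ⇒ λ=+0.912756
r₁ = λ·B[:,0] = (+0.97228,+0.21041,-0.10193); r₂ = λ·B[:,1] = (-0.14558,+0.88598,+0.44028)
r₃ = r₁×r₂ = (+0.18295,-0.41324,+0.89206); SVD([r₁ r₂ r₃]) → R = UVᵀ:
  R  [+0.97228 -0.14558 +0.18295]
  R  [+0.21041 +0.88598 -0.41324]
  R  [-0.10193 +0.44028 +0.89206]
t = (+0.17183, -0.13439, +0.91276) m
tr R = 2.750323; θ = arccos((tr R − 1)/2) = 0.505026 rad = 28.936°
axis k = ((R−Rᵀ)₃₂, (R−Rᵀ)₁₃, (R−Rᵀ)₂₁) / (2 sinθ) = (+0.882037, +0.294403, +0.367883)
rvec = θ·k = (+0.445452, +0.148682, +0.185791)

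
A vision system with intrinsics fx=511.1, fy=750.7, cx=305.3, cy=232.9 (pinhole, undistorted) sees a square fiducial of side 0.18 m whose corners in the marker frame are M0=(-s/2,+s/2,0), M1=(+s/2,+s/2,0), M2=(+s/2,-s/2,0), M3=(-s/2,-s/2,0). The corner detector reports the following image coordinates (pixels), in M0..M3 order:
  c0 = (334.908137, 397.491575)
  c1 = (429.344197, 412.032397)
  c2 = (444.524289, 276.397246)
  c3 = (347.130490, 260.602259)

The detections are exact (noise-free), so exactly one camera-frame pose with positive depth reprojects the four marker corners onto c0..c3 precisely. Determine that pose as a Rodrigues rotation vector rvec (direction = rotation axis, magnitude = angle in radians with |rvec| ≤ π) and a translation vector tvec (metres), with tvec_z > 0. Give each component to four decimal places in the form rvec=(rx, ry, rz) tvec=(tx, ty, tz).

rvec=(0.1691, -0.0206, 0.1130) tvec=(0.1553, 0.1324, 0.9484)

Intrinsics K: fx=511.1, fy=750.7, cx=305.3, cy=232.9
Marker side s = 0.18 m; corners in marker frame (Z=0):
  M0 = (-0.0900, +0.0900, 0)
  M1 = (+0.0900, +0.0900, 0)
  M2 = (+0.0900, -0.0900, 0)
  M3 = (-0.0900, -0.0900, 0)
Detected image corners:
  c0 = (334.908137, 397.491575) px
  c1 = (429.344197, 412.032397) px
  c2 = (444.524289, 276.397246) px
  c3 = (347.130490, 260.602259) px
Planar DLT: solve 8×8 A·h = b for H (H[2,2]=1):
  H  [+545.00750 -7.74909 +389.00460]
  H  [+94.83567 +816.19090 +337.73054]
  H  [+0.03156 +0.17583 +1.00000]
B = K⁻¹H; ‖b₁‖=1.054424, ‖b₂‖=1.054424; λ = 2/(‖b₁‖+‖b₂‖) = 0.948385, sign → tz>0 ⇒ λ=+0.948385
r₁ = λ·B[:,0] = (+0.99342,+0.11052,+0.02993); r₂ = λ·B[:,1] = (-0.11399,+0.97939,+0.16675)
r₃ = r₁×r₂ = (-0.01089,-0.16907,+0.98554); SVD([r₁ r₂ r₃]) → R = UVᵀ:
  R  [+0.99342 -0.11399 -0.01089]
  R  [+0.11052 +0.97939 -0.16907]
  R  [+0.02993 +0.16675 +0.98554]
t = (+0.15532, +0.13244, +0.94838) m
tr R = 2.958356; θ = arccos((tr R − 1)/2) = 0.204425 rad = 11.713°
axis k = ((R−Rᵀ)₃₂, (R−Rᵀ)₁₃, (R−Rᵀ)₂₁) / (2 sinθ) = (+0.827117, -0.100537, +0.552965)
rvec = θ·k = (+0.169083, -0.020552, +0.113040)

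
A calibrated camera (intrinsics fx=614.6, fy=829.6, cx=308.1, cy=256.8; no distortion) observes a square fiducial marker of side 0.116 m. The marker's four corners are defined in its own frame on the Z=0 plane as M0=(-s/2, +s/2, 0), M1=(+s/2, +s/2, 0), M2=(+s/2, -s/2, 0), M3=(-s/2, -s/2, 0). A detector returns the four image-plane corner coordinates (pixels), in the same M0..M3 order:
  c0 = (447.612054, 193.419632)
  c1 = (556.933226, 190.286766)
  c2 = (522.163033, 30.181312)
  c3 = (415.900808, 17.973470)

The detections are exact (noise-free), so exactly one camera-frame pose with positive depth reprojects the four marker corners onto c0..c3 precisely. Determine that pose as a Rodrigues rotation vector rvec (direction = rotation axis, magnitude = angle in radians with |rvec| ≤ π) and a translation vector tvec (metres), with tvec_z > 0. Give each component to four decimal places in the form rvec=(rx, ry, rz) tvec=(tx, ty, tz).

Intrinsics K: fx=614.6, fy=829.6, cx=308.1, cy=256.8
Marker side s = 0.116 m; corners in marker frame (Z=0):
  M0 = (-0.0580, +0.0580, 0)
  M1 = (+0.0580, +0.0580, 0)
  M2 = (+0.0580, -0.0580, 0)
  M3 = (-0.0580, -0.0580, 0)
Detected image corners:
  c0 = (447.612054, 193.419632) px
  c1 = (556.933226, 190.286766) px
  c2 = (522.163033, 30.181312) px
  c3 = (415.900808, 17.973470) px
Planar DLT: solve 8×8 A·h = b for H (H[2,2]=1):
  H  [+1318.13264 +48.31783 +487.68376]
  H  [+127.54105 +1390.16973 +105.67782]
  H  [+0.80154 -0.49182 +1.00000]
B = K⁻¹H; ‖b₁‖=1.920684, ‖b₂‖=1.920684; λ = 2/(‖b₁‖+‖b₂‖) = 0.520648, sign → tz>0 ⇒ λ=+0.520648
r₁ = λ·B[:,0] = (+0.90743,-0.04914,+0.41732); r₂ = λ·B[:,1] = (+0.16930,+0.95172,-0.25606)
r₃ = r₁×r₂ = (-0.38459,+0.30301,+0.87194); SVD([r₁ r₂ r₃]) → R = UVᵀ:
  R  [+0.90743 +0.16930 -0.38459]
  R  [-0.04914 +0.95172 +0.30301]
  R  [+0.41732 -0.25606 +0.87194]
t = (+0.15213, -0.09484, +0.52065) m
tr R = 2.731087; θ = arccos((tr R − 1)/2) = 0.524562 rad = 30.055°
axis k = ((R−Rᵀ)₃₂, (R−Rᵀ)₁₃, (R−Rᵀ)₂₁) / (2 sinθ) = (-0.558145, -0.800574, -0.218070)
rvec = θ·k = (-0.292782, -0.419951, -0.114391)

rvec=(-0.2928, -0.4200, -0.1144) tvec=(0.1521, -0.0948, 0.5206)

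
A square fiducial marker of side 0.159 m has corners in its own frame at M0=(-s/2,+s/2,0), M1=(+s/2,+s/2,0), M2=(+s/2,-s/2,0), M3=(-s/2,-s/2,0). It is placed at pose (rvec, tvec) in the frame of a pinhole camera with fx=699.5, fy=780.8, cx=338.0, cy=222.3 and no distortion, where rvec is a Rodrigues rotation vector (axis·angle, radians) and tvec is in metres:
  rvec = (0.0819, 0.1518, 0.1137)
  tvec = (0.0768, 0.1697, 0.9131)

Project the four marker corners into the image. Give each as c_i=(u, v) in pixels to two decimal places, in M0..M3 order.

Intrinsics K: fx=699.5, fy=780.8, cx=338.0, cy=222.3
Marker side s = 0.159 m; corners in marker frame (Z=0):
  M0 = (-0.0795, +0.0795, 0)
  M1 = (+0.0795, +0.0795, 0)
  M2 = (+0.0795, -0.0795, 0)
  M3 = (-0.0795, -0.0795, 0)
rvec = (0.0819, 0.1518, 0.1137), |rvec| = θ = 0.20659 rad = 11.837°
Rodrigues: sinθ=0.20512, 1−cosθ=0.02126; R = I + sinθ·[k]× + (1−cosθ)·[k]×²:
    [+0.98208 -0.10670 +0.15536]
    [+0.11909 +0.99022 -0.07272]
    [-0.14608 +0.08992 +0.98518]
t = (0.0768, 0.1697, 0.9131) m
M0: Pc = R·M0+t = (-0.00976, +0.23895, +0.93186); u = 699.5·(-0.00976)/0.93186 + 338.0 = 330.6753, v = 780.8·(+0.23895)/0.93186 + 222.3 = 422.5184
M1: Pc = R·M1+t = (+0.14639, +0.25789, +0.90863); u = 699.5·(+0.14639)/0.90863 + 338.0 = 450.6984, v = 780.8·(+0.25789)/0.90863 + 222.3 = 443.9075
M2: Pc = R·M2+t = (+0.16336, +0.10045, +0.89434); u = 699.5·(+0.16336)/0.89434 + 338.0 = 465.7691, v = 780.8·(+0.10045)/0.89434 + 222.3 = 309.9934
M3: Pc = R·M3+t = (+0.00721, +0.08151, +0.91757); u = 699.5·(+0.00721)/0.91757 + 338.0 = 343.4945, v = 780.8·(+0.08151)/0.91757 + 222.3 = 291.6610

c0=(330.68, 422.52) c1=(450.70, 443.91) c2=(465.77, 309.99) c3=(343.49, 291.66)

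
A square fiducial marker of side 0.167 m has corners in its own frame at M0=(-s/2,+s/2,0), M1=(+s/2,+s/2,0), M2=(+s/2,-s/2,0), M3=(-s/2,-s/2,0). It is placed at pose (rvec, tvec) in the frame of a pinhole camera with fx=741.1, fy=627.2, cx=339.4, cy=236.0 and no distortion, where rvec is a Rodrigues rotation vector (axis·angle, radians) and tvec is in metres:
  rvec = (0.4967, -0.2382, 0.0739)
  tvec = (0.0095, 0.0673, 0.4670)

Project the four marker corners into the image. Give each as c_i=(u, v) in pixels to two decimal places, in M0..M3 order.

Intrinsics K: fx=741.1, fy=627.2, cx=339.4, cy=236.0
Marker side s = 0.167 m; corners in marker frame (Z=0):
  M0 = (-0.0835, +0.0835, 0)
  M1 = (+0.0835, +0.0835, 0)
  M2 = (+0.0835, -0.0835, 0)
  M3 = (-0.0835, -0.0835, 0)
rvec = (0.4967, -0.2382, 0.0739), |rvec| = θ = 0.55580 rad = 31.845°
Rodrigues: sinθ=0.52762, 1−cosθ=0.15052; R = I + sinθ·[k]× + (1−cosθ)·[k]×²:
    [+0.96969 -0.12780 -0.20824]
    [+0.01250 +0.87713 -0.48010]
    [+0.24401 +0.46294 +0.85214]
t = (0.0095, 0.0673, 0.4670) m
M0: Pc = R·M0+t = (-0.08214, +0.13950, +0.48528); u = 741.1·(-0.08214)/0.48528 + 339.4 = 213.9580, v = 627.2·(+0.13950)/0.48528 + 236.0 = 416.2912
M1: Pc = R·M1+t = (+0.07980, +0.14158, +0.52603); u = 741.1·(+0.07980)/0.52603 + 339.4 = 451.8233, v = 627.2·(+0.14158)/0.52603 + 236.0 = 404.8145
M2: Pc = R·M2+t = (+0.10114, -0.00490, +0.44872); u = 741.1·(+0.10114)/0.44872 + 339.4 = 506.4432, v = 627.2·(-0.00490)/0.44872 + 236.0 = 229.1566
M3: Pc = R·M3+t = (-0.06080, -0.00698, +0.40797); u = 741.1·(-0.06080)/0.40797 + 339.4 = 228.9575, v = 627.2·(-0.00698)/0.40797 + 236.0 = 225.2628

c0=(213.96, 416.29) c1=(451.82, 404.81) c2=(506.44, 229.16) c3=(228.96, 225.26)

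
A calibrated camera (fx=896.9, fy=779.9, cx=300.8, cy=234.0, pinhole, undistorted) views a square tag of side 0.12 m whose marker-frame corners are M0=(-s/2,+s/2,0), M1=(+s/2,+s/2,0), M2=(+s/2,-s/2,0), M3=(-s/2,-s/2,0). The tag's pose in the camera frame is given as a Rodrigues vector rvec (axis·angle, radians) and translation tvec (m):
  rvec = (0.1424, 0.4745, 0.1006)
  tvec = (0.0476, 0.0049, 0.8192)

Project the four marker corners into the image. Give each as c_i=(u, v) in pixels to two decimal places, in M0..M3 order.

c0=(291.06, 285.26) c1=(409.17, 303.80) c2=(420.52, 187.73) c3=(298.98, 176.22)

Intrinsics K: fx=896.9, fy=779.9, cx=300.8, cy=234.0
Marker side s = 0.12 m; corners in marker frame (Z=0):
  M0 = (-0.0600, +0.0600, 0)
  M1 = (+0.0600, +0.0600, 0)
  M2 = (+0.0600, -0.0600, 0)
  M3 = (-0.0600, -0.0600, 0)
rvec = (0.1424, 0.4745, 0.1006), |rvec| = θ = 0.50552 rad = 28.964°
Rodrigues: sinθ=0.48426, 1−cosθ=0.12508; R = I + sinθ·[k]× + (1−cosθ)·[k]×²:
    [+0.88485 -0.06330 +0.46156]
    [+0.12944 +0.98512 -0.11305]
    [-0.44754 +0.15978 +0.87988]
t = (0.0476, 0.0049, 0.8192) m
M0: Pc = R·M0+t = (-0.00929, +0.05624, +0.85564); u = 896.9·(-0.00929)/0.85564 + 300.8 = 291.0632, v = 779.9·(+0.05624)/0.85564 + 234.0 = 285.2626
M1: Pc = R·M1+t = (+0.09689, +0.07177, +0.80193); u = 896.9·(+0.09689)/0.80193 + 300.8 = 409.1671, v = 779.9·(+0.07177)/0.80193 + 234.0 = 303.8017
M2: Pc = R·M2+t = (+0.10449, -0.04644, +0.78276); u = 896.9·(+0.10449)/0.78276 + 300.8 = 420.5249, v = 779.9·(-0.04644)/0.78276 + 234.0 = 187.7289
M3: Pc = R·M3+t = (-0.00169, -0.06197, +0.83647); u = 896.9·(-0.00169)/0.83647 + 300.8 = 298.9847, v = 779.9·(-0.06197)/0.83647 + 234.0 = 176.2172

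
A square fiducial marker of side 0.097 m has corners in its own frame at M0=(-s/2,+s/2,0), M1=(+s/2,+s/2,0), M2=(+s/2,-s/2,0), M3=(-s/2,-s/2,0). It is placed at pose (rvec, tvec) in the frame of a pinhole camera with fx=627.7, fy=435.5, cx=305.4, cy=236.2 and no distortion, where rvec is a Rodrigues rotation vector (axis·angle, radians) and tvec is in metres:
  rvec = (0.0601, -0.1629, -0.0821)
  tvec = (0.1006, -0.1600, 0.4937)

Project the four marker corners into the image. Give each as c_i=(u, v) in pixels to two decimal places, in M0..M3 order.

c0=(378.06, 140.45) c1=(494.48, 136.14) c2=(487.55, 50.50) c3=(369.35, 52.12)

Intrinsics K: fx=627.7, fy=435.5, cx=305.4, cy=236.2
Marker side s = 0.097 m; corners in marker frame (Z=0):
  M0 = (-0.0485, +0.0485, 0)
  M1 = (+0.0485, +0.0485, 0)
  M2 = (+0.0485, -0.0485, 0)
  M3 = (-0.0485, -0.0485, 0)
rvec = (0.0601, -0.1629, -0.0821), |rvec| = θ = 0.19206 rad = 11.004°
Rodrigues: sinθ=0.19089, 1−cosθ=0.01839; R = I + sinθ·[k]× + (1−cosθ)·[k]×²:
    [+0.98341 +0.07672 -0.16436]
    [-0.08648 +0.99484 -0.05306]
    [+0.15944 +0.06640 +0.98497]
t = (0.1006, -0.1600, 0.4937) m
M0: Pc = R·M0+t = (+0.05663, -0.10756, +0.48919); u = 627.7·(+0.05663)/0.48919 + 305.4 = 378.0585, v = 435.5·(-0.10756)/0.48919 + 236.2 = 140.4479
M1: Pc = R·M1+t = (+0.15202, -0.11594, +0.50465); u = 627.7·(+0.15202)/0.50465 + 305.4 = 494.4815, v = 435.5·(-0.11594)/0.50465 + 236.2 = 136.1436
M2: Pc = R·M2+t = (+0.14457, -0.21244, +0.49821); u = 627.7·(+0.14457)/0.49821 + 305.4 = 487.5503, v = 435.5·(-0.21244)/0.49821 + 236.2 = 50.4976
M3: Pc = R·M3+t = (+0.04918, -0.20406, +0.48275); u = 627.7·(+0.04918)/0.48275 + 305.4 = 369.3520, v = 435.5·(-0.20406)/0.48275 + 236.2 = 52.1155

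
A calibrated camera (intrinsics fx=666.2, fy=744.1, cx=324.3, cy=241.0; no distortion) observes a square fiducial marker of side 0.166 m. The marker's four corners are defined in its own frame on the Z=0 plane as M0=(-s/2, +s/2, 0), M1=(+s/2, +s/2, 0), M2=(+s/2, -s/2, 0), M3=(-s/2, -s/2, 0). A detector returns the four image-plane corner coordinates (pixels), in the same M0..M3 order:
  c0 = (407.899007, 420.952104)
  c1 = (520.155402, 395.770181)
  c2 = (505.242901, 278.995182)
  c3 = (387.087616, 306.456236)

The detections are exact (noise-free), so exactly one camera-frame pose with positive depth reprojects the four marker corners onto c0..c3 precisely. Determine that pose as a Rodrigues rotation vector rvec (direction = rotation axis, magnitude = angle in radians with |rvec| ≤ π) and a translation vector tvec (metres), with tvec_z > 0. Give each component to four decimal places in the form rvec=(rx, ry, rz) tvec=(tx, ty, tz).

Intrinsics K: fx=666.2, fy=744.1, cx=324.3, cy=241.0
Marker side s = 0.166 m; corners in marker frame (Z=0):
  M0 = (-0.0830, +0.0830, 0)
  M1 = (+0.0830, +0.0830, 0)
  M2 = (+0.0830, -0.0830, 0)
  M3 = (-0.0830, -0.0830, 0)
Detected image corners:
  c0 = (407.899007, 420.952104) px
  c1 = (520.155402, 395.770181) px
  c2 = (505.242901, 278.995182) px
  c3 = (387.087616, 306.456236) px
Planar DLT: solve 8×8 A·h = b for H (H[2,2]=1):
  H  [+672.21635 +251.35353 +455.10619]
  H  [-174.81232 +807.24536 +352.10971]
  H  [-0.04687 +0.31572 +1.00000]
B = K⁻¹H; ‖b₁‖=1.056027, ‖b₂‖=1.056027; λ = 2/(‖b₁‖+‖b₂‖) = 0.946946, sign → tz>0 ⇒ λ=+0.946946
r₁ = λ·B[:,0] = (+0.97710,-0.20809,-0.04438); r₂ = λ·B[:,1] = (+0.21174,+0.93047,+0.29897)
r₃ = r₁×r₂ = (-0.02092,-0.30152,+0.95323); SVD([r₁ r₂ r₃]) → R = UVᵀ:
  R  [+0.97710 +0.21174 -0.02092]
  R  [-0.20809 +0.93047 -0.30152]
  R  [-0.04438 +0.29897 +0.95323]
t = (+0.18593, +0.14140, +0.94695) m
tr R = 2.860807; θ = arccos((tr R − 1)/2) = 0.375285 rad = 21.502°
axis k = ((R−Rᵀ)₃₂, (R−Rᵀ)₁₃, (R−Rᵀ)₂₁) / (2 sinθ) = (+0.819137, +0.032006, -0.572705)
rvec = θ·k = (+0.307409, +0.012011, -0.214927)

rvec=(0.3074, 0.0120, -0.2149) tvec=(0.1859, 0.1414, 0.9469)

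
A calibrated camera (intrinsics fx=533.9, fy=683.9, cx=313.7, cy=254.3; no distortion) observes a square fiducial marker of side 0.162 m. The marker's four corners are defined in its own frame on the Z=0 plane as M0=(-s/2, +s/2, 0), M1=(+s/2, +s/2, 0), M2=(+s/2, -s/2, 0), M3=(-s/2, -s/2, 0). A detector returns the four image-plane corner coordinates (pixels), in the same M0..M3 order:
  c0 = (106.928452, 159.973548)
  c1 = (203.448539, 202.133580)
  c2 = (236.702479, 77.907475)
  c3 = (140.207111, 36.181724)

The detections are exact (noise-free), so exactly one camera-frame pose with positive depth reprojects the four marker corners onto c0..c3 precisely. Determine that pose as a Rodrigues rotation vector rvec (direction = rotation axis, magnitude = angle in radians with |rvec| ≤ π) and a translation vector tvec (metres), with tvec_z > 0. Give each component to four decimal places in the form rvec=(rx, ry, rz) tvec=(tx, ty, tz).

rvec=(-0.0094, 0.0147, 0.3288) tvec=(-0.2245, -0.1671, 0.8443)

Intrinsics K: fx=533.9, fy=683.9, cx=313.7, cy=254.3
Marker side s = 0.162 m; corners in marker frame (Z=0):
  M0 = (-0.0810, +0.0810, 0)
  M1 = (+0.0810, +0.0810, 0)
  M2 = (+0.0810, -0.0810, 0)
  M3 = (-0.0810, -0.0810, 0)
Detected image corners:
  c0 = (106.928452, 159.973548) px
  c1 = (203.448539, 202.133580) px
  c2 = (236.702479, 77.907475) px
  c3 = (140.207111, 36.181724) px
Planar DLT: solve 8×8 A·h = b for H (H[2,2]=1):
  H  [+592.48245 -206.73759 +171.75875]
  H  [+256.65806 +764.52234 +118.97638]
  H  [-0.01888 -0.00809 +1.00000]
B = K⁻¹H; ‖b₁‖=1.184378, ‖b₂‖=1.184378; λ = 2/(‖b₁‖+‖b₂‖) = 0.844325, sign → tz>0 ⇒ λ=+0.844325
r₁ = λ·B[:,0] = (+0.94634,+0.32279,-0.01594); r₂ = λ·B[:,1] = (-0.32293,+0.94640,-0.00683)
r₃ = r₁×r₂ = (+0.01288,+0.01161,+0.99985); SVD([r₁ r₂ r₃]) → R = UVᵀ:
  R  [+0.94634 -0.32293 +0.01288]
  R  [+0.32279 +0.94640 +0.01161]
  R  [-0.01594 -0.00683 +0.99985]
t = (-0.22447, -0.16707, +0.84433) m
tr R = 2.892585; θ = arccos((tr R − 1)/2) = 0.329228 rad = 18.863°
axis k = ((R−Rᵀ)₃₂, (R−Rᵀ)₁₃, (R−Rᵀ)₂₁) / (2 sinθ) = (-0.028520, +0.044577, +0.998599)
rvec = θ·k = (-0.009390, +0.014676, +0.328767)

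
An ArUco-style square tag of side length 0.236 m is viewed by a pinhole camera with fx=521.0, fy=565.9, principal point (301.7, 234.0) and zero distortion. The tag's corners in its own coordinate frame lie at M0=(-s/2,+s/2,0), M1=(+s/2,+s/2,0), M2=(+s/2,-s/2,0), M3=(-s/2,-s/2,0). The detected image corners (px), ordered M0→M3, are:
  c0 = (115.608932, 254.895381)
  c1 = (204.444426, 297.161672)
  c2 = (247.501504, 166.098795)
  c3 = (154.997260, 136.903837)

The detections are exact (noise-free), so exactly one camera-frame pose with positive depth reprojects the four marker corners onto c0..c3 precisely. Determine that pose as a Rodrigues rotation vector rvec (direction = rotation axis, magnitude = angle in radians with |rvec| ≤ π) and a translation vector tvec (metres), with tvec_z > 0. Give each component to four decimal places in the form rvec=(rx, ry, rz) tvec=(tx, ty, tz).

rvec=(-0.1045, 0.4495, 0.3266) tvec=(-0.2397, -0.0382, 1.0128)

Intrinsics K: fx=521.0, fy=565.9, cx=301.7, cy=234.0
Marker side s = 0.236 m; corners in marker frame (Z=0):
  M0 = (-0.1180, +0.1180, 0)
  M1 = (+0.1180, +0.1180, 0)
  M2 = (+0.1180, -0.1180, 0)
  M3 = (-0.1180, -0.1180, 0)
Detected image corners:
  c0 = (115.608932, 254.895381) px
  c1 = (204.444426, 297.161672) px
  c2 = (247.501504, 166.098795) px
  c3 = (154.997260, 136.903837) px
Planar DLT: solve 8×8 A·h = b for H (H[2,2]=1):
  H  [+305.28597 -179.18763 +178.36664]
  H  [+57.90322 +520.41225 +212.64380]
  H  [-0.43697 -0.02721 +1.00000]
B = K⁻¹H; ‖b₁‖=0.987400, ‖b₂‖=0.987400; λ = 2/(‖b₁‖+‖b₂‖) = 1.012760, sign → tz>0 ⇒ λ=+1.012760
r₁ = λ·B[:,0] = (+0.84971,+0.28662,-0.44255); r₂ = λ·B[:,1] = (-0.33236,+0.94275,-0.02756)
r₃ = r₁×r₂ = (+0.40931,+0.17050,+0.89632); SVD([r₁ r₂ r₃]) → R = UVᵀ:
  R  [+0.84971 -0.33236 +0.40931]
  R  [+0.28662 +0.94275 +0.17050]
  R  [-0.44255 -0.02756 +0.89632]
t = (-0.23975, -0.03822, +1.01276) m
tr R = 2.688780; θ = arccos((tr R − 1)/2) = 0.565371 rad = 32.393°
axis k = ((R−Rᵀ)₃₂, (R−Rᵀ)₁₃, (R−Rᵀ)₂₁) / (2 sinθ) = (-0.184855, +0.795044, +0.577697)
rvec = θ·k = (-0.104512, +0.449495, +0.326613)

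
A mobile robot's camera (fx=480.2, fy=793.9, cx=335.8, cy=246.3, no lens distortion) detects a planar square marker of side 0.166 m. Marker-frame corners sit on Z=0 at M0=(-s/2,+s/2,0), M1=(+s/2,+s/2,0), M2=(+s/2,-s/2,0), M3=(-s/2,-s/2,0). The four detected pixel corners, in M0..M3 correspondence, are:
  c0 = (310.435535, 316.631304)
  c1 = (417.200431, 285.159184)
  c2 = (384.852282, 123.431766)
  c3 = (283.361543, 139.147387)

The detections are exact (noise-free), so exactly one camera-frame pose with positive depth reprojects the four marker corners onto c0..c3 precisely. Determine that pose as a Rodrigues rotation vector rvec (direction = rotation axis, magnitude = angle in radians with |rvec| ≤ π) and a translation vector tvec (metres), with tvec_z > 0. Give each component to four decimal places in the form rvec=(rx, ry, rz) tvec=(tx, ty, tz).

Intrinsics K: fx=480.2, fy=793.9, cx=335.8, cy=246.3
Marker side s = 0.166 m; corners in marker frame (Z=0):
  M0 = (-0.0830, +0.0830, 0)
  M1 = (+0.0830, +0.0830, 0)
  M2 = (+0.0830, -0.0830, 0)
  M3 = (-0.0830, -0.0830, 0)
Detected image corners:
  c0 = (310.435535, 316.631304) px
  c1 = (417.200431, 285.159184) px
  c2 = (384.852282, 123.431766) px
  c3 = (283.361543, 139.147387) px
Planar DLT: solve 8×8 A·h = b for H (H[2,2]=1):
  H  [+800.27862 +23.62950 +350.56085]
  H  [-32.87510 +923.15409 +212.45861]
  H  [+0.49745 -0.44706 +1.00000]
B = K⁻¹H; ‖b₁‖=1.422924, ‖b₂‖=1.422924; λ = 2/(‖b₁‖+‖b₂‖) = 0.702778, sign → tz>0 ⇒ λ=+0.702778
r₁ = λ·B[:,0] = (+0.92675,-0.13756,+0.34960); r₂ = λ·B[:,1] = (+0.25429,+0.91467,-0.31419)
r₃ = r₁×r₂ = (-0.27655,+0.38007,+0.88265); SVD([r₁ r₂ r₃]) → R = UVᵀ:
  R  [+0.92675 +0.25429 -0.27655]
  R  [-0.13756 +0.91467 +0.38007]
  R  [+0.34960 -0.31419 +0.88265]
t = (+0.02160, -0.02996, +0.70278) m
tr R = 2.724064; θ = arccos((tr R − 1)/2) = 0.531531 rad = 30.454°
axis k = ((R−Rᵀ)₃₂, (R−Rᵀ)₁₃, (R−Rᵀ)₂₁) / (2 sinθ) = (-0.684871, -0.617679, -0.386554)
rvec = θ·k = (-0.364030, -0.328316, -0.205465)

rvec=(-0.3640, -0.3283, -0.2055) tvec=(0.0216, -0.0300, 0.7028)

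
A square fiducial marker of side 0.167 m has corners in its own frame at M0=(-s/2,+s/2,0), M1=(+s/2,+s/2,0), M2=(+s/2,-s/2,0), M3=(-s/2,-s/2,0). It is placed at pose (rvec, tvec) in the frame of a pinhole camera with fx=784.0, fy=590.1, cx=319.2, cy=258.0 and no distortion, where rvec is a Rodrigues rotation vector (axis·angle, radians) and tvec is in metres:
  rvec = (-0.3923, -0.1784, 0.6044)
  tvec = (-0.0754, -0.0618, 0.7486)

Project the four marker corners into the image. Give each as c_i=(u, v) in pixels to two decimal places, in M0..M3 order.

Intrinsics K: fx=784.0, fy=590.1, cx=319.2, cy=258.0
Marker side s = 0.167 m; corners in marker frame (Z=0):
  M0 = (-0.0835, +0.0835, 0)
  M1 = (+0.0835, +0.0835, 0)
  M2 = (+0.0835, -0.0835, 0)
  M3 = (-0.0835, -0.0835, 0)
rvec = (-0.3923, -0.1784, 0.6044), |rvec| = θ = 0.74231 rad = 42.531°
Rodrigues: sinθ=0.67599, 1−cosθ=0.26309; R = I + sinθ·[k]× + (1−cosθ)·[k]×²:
    [+0.81039 -0.51699 -0.27567]
    [+0.58382 +0.75210 +0.30577]
    [+0.04925 -0.40873 +0.91132]
t = (-0.0754, -0.0618, 0.7486) m
M0: Pc = R·M0+t = (-0.18624, -0.04775, +0.71036); u = 784.0·(-0.18624)/0.71036 + 319.2 = 113.6572, v = 590.1·(-0.04775)/0.71036 + 258.0 = 218.3353
M1: Pc = R·M1+t = (-0.05090, +0.04975, +0.71858); u = 784.0·(-0.05090)/0.71858 + 319.2 = 263.6653, v = 590.1·(+0.04975)/0.71858 + 258.0 = 298.8543
M2: Pc = R·M2+t = (+0.03544, -0.07585, +0.78684); u = 784.0·(+0.03544)/0.78684 + 319.2 = 354.5079, v = 590.1·(-0.07585)/0.78684 + 258.0 = 201.1141
M3: Pc = R·M3+t = (-0.09990, -0.17335, +0.77862); u = 784.0·(-0.09990)/0.77862 + 319.2 = 218.6102, v = 590.1·(-0.17335)/0.77862 + 258.0 = 126.6214

c0=(113.66, 218.34) c1=(263.67, 298.85) c2=(354.51, 201.11) c3=(218.61, 126.62)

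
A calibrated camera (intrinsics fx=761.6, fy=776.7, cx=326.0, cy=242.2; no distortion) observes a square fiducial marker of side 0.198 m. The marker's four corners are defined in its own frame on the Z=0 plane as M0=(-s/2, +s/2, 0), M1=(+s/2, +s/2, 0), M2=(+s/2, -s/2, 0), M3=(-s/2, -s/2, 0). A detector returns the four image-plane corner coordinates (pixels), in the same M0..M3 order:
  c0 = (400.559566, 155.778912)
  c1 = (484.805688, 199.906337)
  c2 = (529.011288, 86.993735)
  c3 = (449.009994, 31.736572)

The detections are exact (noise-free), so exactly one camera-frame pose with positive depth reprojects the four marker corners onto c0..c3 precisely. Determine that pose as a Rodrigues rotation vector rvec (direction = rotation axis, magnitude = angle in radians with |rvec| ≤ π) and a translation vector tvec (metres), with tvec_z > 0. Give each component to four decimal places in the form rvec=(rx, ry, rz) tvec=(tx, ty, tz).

rvec=(0.1213, -0.5996, 0.3650) tvec=(0.2252, -0.1907, 1.2100)

Intrinsics K: fx=761.6, fy=776.7, cx=326.0, cy=242.2
Marker side s = 0.198 m; corners in marker frame (Z=0):
  M0 = (-0.0990, +0.0990, 0)
  M1 = (+0.0990, +0.0990, 0)
  M2 = (+0.0990, -0.0990, 0)
  M3 = (-0.0990, -0.0990, 0)
Detected image corners:
  c0 = (400.559566, 155.778912) px
  c1 = (484.805688, 199.906337) px
  c2 = (529.011288, 86.993735) px
  c3 = (449.009994, 31.736572) px
Planar DLT: solve 8×8 A·h = b for H (H[2,2]=1):
  H  [+634.74773 -230.99494 +467.75399]
  H  [+306.96189 +597.68956 +119.79668]
  H  [+0.47221 +0.00533 +1.00000]
B = K⁻¹H; ‖b₁‖=0.826451, ‖b₂‖=0.826451; λ = 2/(‖b₁‖+‖b₂‖) = 1.209993, sign → tz>0 ⇒ λ=+1.209993
r₁ = λ·B[:,0] = (+0.76388,+0.30003,+0.57137); r₂ = λ·B[:,1] = (-0.36975,+0.92911,+0.00645)
r₃ = r₁×r₂ = (-0.52892,-0.21619,+0.82067); SVD([r₁ r₂ r₃]) → R = UVᵀ:
  R  [+0.76388 -0.36975 -0.52892]
  R  [+0.30003 +0.92911 -0.21619]
  R  [+0.57137 +0.00645 +0.82067]
t = (+0.22521, -0.19069, +1.20999) m
tr R = 2.513661; θ = arccos((tr R − 1)/2) = 0.712346 rad = 40.814°
axis k = ((R−Rᵀ)₃₂, (R−Rᵀ)₁₃, (R−Rᵀ)₂₁) / (2 sinθ) = (+0.170319, -0.841702, +0.512376)
rvec = θ·k = (+0.121326, -0.599583, +0.364989)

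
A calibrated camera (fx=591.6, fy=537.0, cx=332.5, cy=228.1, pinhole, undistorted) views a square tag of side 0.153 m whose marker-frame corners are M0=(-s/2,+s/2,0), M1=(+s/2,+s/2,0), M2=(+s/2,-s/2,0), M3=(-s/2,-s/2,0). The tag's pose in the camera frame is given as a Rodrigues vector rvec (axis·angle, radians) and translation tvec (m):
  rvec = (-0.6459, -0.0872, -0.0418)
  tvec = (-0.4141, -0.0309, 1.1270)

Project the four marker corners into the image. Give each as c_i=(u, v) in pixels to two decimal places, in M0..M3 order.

Intrinsics K: fx=591.6, fy=537.0, cx=332.5, cy=228.1
Marker side s = 0.153 m; corners in marker frame (Z=0):
  M0 = (-0.0765, +0.0765, 0)
  M1 = (+0.0765, +0.0765, 0)
  M2 = (+0.0765, -0.0765, 0)
  M3 = (-0.0765, -0.0765, 0)
rvec = (-0.6459, -0.0872, -0.0418), |rvec| = θ = 0.65310 rad = 37.420°
Rodrigues: sinθ=0.60765, 1−cosθ=0.20580; R = I + sinθ·[k]× + (1−cosθ)·[k]×²:
    [+0.99549 +0.06607 -0.06811]
    [-0.01172 +0.79787 +0.60271]
    [+0.09416 -0.59919 +0.79505]
t = (-0.4141, -0.0309, 1.1270) m
M0: Pc = R·M0+t = (-0.48520, +0.03103, +1.07396); u = 591.6·(-0.48520)/1.07396 + 332.5 = 65.2226, v = 537.0·(+0.03103)/1.07396 + 228.1 = 243.6174
M1: Pc = R·M1+t = (-0.33289, +0.02924, +1.08836); u = 591.6·(-0.33289)/1.08836 + 332.5 = 151.5511, v = 537.0·(+0.02924)/1.08836 + 228.1 = 242.5275
M2: Pc = R·M2+t = (-0.34300, -0.09283, +1.18004); u = 591.6·(-0.34300)/1.18004 + 332.5 = 160.5414, v = 537.0·(-0.09283)/1.18004 + 228.1 = 185.8543
M3: Pc = R·M3+t = (-0.49531, -0.09104, +1.16564); u = 591.6·(-0.49531)/1.16564 + 332.5 = 81.1137, v = 537.0·(-0.09104)/1.16564 + 228.1 = 186.1581

c0=(65.22, 243.62) c1=(151.55, 242.53) c2=(160.54, 185.85) c3=(81.11, 186.16)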